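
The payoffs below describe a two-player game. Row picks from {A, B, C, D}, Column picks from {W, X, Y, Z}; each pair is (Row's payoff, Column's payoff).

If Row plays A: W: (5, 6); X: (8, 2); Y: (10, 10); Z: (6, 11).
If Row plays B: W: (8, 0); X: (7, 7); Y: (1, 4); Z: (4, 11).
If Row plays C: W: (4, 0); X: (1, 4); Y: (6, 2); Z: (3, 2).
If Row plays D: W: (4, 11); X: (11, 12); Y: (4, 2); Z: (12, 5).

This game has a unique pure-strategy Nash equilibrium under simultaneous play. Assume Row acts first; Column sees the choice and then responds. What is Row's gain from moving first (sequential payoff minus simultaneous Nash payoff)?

0

Column best-responds to each possible Row move:
- A: BR = Z, leader payoff 6.
- B: BR = Z, leader payoff 4.
- C: BR = X, leader payoff 1.
- D: BR = X, leader payoff 11.
Row's induced payoffs are 6, 4, 1, 11, so Row commits to D. Subgame-perfect outcome: (D, X) with payoffs (11, 12).
For the simultaneous game, intersect best replies.
Row's best replies: W→B; X→D; Y→A; Z→D.
Column's best replies: A→Z; B→Z; C→X; D→X.
The unique mutual best reply is (D, X), giving (11, 12).
Row's commitment gain: 11 − 11 = 0.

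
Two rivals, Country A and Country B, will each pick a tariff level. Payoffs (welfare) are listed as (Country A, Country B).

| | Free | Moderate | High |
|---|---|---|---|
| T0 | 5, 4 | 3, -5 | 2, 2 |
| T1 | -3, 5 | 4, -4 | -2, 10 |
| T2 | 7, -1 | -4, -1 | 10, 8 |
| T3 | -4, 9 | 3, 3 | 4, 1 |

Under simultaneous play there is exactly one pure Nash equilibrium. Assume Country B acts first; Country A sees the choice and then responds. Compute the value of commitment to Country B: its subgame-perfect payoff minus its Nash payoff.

Backward induction with Country B moving first.
- Free: BR = T2, leader payoff -1.
- Moderate: BR = T1, leader payoff -4.
- High: BR = T2, leader payoff 8.
Among -1, -4, 8, the best is 8 at High. Subgame-perfect outcome: (T2, High) with payoffs (10, 8).
Under simultaneous play:
Country A's best replies: Free→T2; Moderate→T1; High→T2.
Country B's best replies: T0→Free; T1→High; T2→High; T3→Free.
The unique mutual best reply is (T2, High), giving (10, 8).
Country B's commitment gain: 8 − 8 = 0.

0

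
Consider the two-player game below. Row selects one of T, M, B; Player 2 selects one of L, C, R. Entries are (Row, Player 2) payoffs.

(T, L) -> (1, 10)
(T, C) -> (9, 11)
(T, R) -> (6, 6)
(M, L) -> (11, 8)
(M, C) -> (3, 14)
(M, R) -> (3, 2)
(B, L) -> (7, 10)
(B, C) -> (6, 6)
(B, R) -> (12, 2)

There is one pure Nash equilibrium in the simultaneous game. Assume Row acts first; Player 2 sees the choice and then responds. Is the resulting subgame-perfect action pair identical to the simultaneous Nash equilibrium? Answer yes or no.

yes

Work backward from Player 2's decision.
- T: Player 2 compares 10, 11, 6 and picks C; Row would get 9.
- M: Player 2 compares 8, 14, 2 and picks C; Row would get 3.
- B: Player 2 compares 10, 6, 2 and picks L; Row would get 7.
Among 9, 3, 7, the best is 9 at T. Subgame-perfect outcome: (T, C) with payoffs (9, 11).
For the simultaneous game, intersect best replies.
Row's best replies: L→M; C→T; R→B.
Player 2's best replies: T→C; M→C; B→L.
The unique mutual best reply is (T, C), giving (9, 11).
Sequential outcome (T, C) coincides with the Nash profile (T, C).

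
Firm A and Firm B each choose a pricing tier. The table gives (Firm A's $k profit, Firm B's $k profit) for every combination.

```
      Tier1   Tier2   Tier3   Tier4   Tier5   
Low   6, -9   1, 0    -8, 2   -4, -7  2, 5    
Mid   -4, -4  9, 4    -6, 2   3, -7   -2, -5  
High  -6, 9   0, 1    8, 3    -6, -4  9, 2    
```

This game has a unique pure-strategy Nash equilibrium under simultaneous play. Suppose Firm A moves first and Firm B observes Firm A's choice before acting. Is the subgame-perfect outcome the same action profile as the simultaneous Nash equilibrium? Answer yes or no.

Backward induction with Firm A moving first.
- Low: Firm B compares -9, 0, 2, -7, 5 and picks Tier5; Firm A would get 2.
- Mid: Firm B compares -4, 4, 2, -7, -5 and picks Tier2; Firm A would get 9.
- High: Firm B compares 9, 1, 3, -4, 2 and picks Tier1; Firm A would get -6.
Maximizing over 2, 9, -6, Firm A chooses Mid. Subgame-perfect outcome: (Mid, Tier2) with payoffs (9, 4).
Under simultaneous play:
Firm A's best replies: Tier1→Low; Tier2→Mid; Tier3→High; Tier4→Mid; Tier5→High.
Firm B's best replies: Low→Tier5; Mid→Tier2; High→Tier1.
Only (Mid, Tier2) has each player best-responding; Nash payoffs (9, 4).
Sequential outcome (Mid, Tier2) coincides with the Nash profile (Mid, Tier2).

yes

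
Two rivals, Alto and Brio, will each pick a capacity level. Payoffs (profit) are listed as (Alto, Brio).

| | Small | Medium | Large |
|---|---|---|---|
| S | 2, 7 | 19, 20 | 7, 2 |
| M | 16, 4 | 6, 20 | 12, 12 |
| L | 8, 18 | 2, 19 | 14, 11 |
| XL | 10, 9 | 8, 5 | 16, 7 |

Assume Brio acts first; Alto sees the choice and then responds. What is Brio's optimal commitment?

Solve by backward induction (Brio leads).
- Small: Alto compares 2, 16, 8, 10 and picks M; Brio would get 4.
- Medium: Alto compares 19, 6, 2, 8 and picks S; Brio would get 20.
- Large: Alto compares 7, 12, 14, 16 and picks XL; Brio would get 7.
Maximizing over 4, 20, 7, Brio chooses Medium. Subgame-perfect outcome: (S, Medium) with payoffs (19, 20).

Medium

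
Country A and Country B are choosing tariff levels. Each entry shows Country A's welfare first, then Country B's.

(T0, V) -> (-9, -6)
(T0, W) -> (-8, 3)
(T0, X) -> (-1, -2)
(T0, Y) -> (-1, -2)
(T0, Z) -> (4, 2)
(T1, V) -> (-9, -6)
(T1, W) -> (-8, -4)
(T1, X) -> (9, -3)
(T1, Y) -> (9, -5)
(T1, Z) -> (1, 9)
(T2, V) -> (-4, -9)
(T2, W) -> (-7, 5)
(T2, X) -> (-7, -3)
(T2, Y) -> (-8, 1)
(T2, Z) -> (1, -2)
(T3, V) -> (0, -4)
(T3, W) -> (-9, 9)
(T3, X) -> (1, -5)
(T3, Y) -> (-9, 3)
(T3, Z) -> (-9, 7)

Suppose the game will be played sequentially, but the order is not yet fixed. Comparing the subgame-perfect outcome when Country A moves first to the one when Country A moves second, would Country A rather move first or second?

If Country A leads: Country B's best replies are T0→W, T1→Z, T2→W, T3→W; Country A's induced payoffs -8, 1, -7, -9; outcome (T1, Z), payoffs (1, 9).
If Country B leads: Country A's best replies are V→T3, W→T2, X→T1, Y→T1, Z→T0; Country B's induced payoffs -4, 5, -3, -5, 2; outcome (T2, W), payoffs (-7, 5).
Country A gets 1 moving first and -7 moving second, so Country A prefers to move first.

first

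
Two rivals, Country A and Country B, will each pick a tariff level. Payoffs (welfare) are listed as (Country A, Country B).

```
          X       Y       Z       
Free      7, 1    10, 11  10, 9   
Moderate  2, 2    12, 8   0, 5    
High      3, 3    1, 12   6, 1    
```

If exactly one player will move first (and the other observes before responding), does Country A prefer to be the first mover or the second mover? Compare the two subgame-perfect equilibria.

If Country A leads: Country B's best replies are Free→Y, Moderate→Y, High→Y; Country A's induced payoffs 10, 12, 1; outcome (Moderate, Y), payoffs (12, 8).
If Country B leads: Country A's best replies are X→Free, Y→Moderate, Z→Free; Country B's induced payoffs 1, 8, 9; outcome (Free, Z), payoffs (10, 9).
Country A gets 12 moving first and 10 moving second, so Country A prefers to move first.

first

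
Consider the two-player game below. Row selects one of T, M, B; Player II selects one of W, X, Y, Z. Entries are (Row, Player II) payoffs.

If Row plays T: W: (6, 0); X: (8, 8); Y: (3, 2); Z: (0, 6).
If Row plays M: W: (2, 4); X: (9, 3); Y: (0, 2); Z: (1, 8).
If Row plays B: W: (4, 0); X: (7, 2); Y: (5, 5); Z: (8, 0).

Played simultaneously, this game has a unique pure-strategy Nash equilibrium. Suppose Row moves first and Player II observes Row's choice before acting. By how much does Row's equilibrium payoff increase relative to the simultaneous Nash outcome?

3

Solve by backward induction (Row leads).
- T: Player II compares 0, 8, 2, 6 and picks X; Row would get 8.
- M: Player II compares 4, 3, 2, 8 and picks Z; Row would get 1.
- B: Player II compares 0, 2, 5, 0 and picks Y; Row would get 5.
Maximizing over 8, 1, 5, Row chooses T. Subgame-perfect outcome: (T, X) with payoffs (8, 8).
Now find the simultaneous Nash equilibrium.
Row's best replies: W→T; X→M; Y→B; Z→B.
Player II's best replies: T→X; M→Z; B→Y.
The unique mutual best reply is (B, Y), giving (5, 5).
Row's commitment gain: 8 − 5 = 3.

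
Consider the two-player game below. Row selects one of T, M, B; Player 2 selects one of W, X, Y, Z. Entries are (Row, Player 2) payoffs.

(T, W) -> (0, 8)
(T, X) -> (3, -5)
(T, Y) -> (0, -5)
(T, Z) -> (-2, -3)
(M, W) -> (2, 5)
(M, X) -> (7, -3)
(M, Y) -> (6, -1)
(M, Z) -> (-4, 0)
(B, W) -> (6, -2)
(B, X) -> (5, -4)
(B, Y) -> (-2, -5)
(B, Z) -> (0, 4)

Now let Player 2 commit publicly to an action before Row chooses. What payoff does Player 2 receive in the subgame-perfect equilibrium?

Solve by backward induction (Player 2 leads).
- W → Row plays B (best of 0, 2, 6); Player 2 gets -2.
- X → Row plays M (best of 3, 7, 5); Player 2 gets -3.
- Y → Row plays M (best of 0, 6, -2); Player 2 gets -1.
- Z → Row plays B (best of -2, -4, 0); Player 2 gets 4.
Among -2, -3, -1, 4, the best is 4 at Z. Subgame-perfect outcome: (B, Z) with payoffs (0, 4).

4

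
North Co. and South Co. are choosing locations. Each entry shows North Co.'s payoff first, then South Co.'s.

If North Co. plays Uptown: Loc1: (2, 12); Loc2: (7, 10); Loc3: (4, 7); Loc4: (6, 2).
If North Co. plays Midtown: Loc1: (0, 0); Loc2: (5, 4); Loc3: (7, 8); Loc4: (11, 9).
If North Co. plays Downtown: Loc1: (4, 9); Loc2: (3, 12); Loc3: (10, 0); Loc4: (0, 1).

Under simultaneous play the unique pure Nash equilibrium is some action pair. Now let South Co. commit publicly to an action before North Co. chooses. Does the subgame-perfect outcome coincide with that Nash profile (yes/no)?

no

Backward induction with South Co. moving first.
- Loc1: BR = Downtown, leader payoff 9.
- Loc2: BR = Uptown, leader payoff 10.
- Loc3: BR = Downtown, leader payoff 0.
- Loc4: BR = Midtown, leader payoff 9.
Maximizing over 9, 10, 0, 9, South Co. chooses Loc2. Subgame-perfect outcome: (Uptown, Loc2) with payoffs (7, 10).
Under simultaneous play:
North Co.'s best replies: Loc1→Downtown; Loc2→Uptown; Loc3→Downtown; Loc4→Midtown.
South Co.'s best replies: Uptown→Loc1; Midtown→Loc4; Downtown→Loc2.
The unique mutual best reply is (Midtown, Loc4), giving (11, 9).
Sequential outcome (Uptown, Loc2) differs from the Nash profile (Midtown, Loc4).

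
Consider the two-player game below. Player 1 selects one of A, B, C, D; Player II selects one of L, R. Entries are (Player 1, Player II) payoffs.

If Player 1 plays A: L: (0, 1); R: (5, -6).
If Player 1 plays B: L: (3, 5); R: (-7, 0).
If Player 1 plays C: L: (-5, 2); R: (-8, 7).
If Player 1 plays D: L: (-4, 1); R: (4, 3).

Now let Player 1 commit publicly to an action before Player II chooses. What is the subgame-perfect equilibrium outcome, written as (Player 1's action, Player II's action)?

Work backward from Player II's decision.
- A: BR = L, leader payoff 0.
- B: BR = L, leader payoff 3.
- C: BR = R, leader payoff -8.
- D: BR = R, leader payoff 4.
Maximizing over 0, 3, -8, 4, Player 1 chooses D. Subgame-perfect outcome: (D, R) with payoffs (4, 3).

(D, R)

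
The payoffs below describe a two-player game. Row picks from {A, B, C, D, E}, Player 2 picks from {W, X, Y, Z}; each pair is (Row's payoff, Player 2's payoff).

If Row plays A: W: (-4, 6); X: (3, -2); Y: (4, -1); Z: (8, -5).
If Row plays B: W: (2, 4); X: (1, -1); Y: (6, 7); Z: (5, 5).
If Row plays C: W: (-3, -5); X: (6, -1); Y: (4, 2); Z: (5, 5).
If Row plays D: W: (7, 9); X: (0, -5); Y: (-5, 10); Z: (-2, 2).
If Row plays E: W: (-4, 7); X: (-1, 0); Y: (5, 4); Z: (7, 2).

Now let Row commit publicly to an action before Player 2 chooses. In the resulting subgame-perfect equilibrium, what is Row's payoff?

6

Work backward from Player 2's decision.
- A: Player 2 compares 6, -2, -1, -5 and picks W; Row would get -4.
- B: Player 2 compares 4, -1, 7, 5 and picks Y; Row would get 6.
- C: Player 2 compares -5, -1, 2, 5 and picks Z; Row would get 5.
- D: Player 2 compares 9, -5, 10, 2 and picks Y; Row would get -5.
- E: Player 2 compares 7, 0, 4, 2 and picks W; Row would get -4.
Among -4, 6, 5, -5, -4, the best is 6 at B. Subgame-perfect outcome: (B, Y) with payoffs (6, 7).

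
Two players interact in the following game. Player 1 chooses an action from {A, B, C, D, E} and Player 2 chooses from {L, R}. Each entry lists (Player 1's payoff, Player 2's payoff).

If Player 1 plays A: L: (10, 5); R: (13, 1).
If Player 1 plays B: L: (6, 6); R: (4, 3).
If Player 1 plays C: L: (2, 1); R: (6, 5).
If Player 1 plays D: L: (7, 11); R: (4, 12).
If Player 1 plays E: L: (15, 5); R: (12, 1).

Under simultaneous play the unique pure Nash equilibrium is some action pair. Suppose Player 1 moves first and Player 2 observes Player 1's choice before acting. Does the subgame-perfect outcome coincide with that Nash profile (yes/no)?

Player 2 best-responds to each possible Player 1 move:
- A → Player 2 plays L (best of 5, 1); Player 1 gets 10.
- B → Player 2 plays L (best of 6, 3); Player 1 gets 6.
- C → Player 2 plays R (best of 1, 5); Player 1 gets 6.
- D → Player 2 plays R (best of 11, 12); Player 1 gets 4.
- E → Player 2 plays L (best of 5, 1); Player 1 gets 15.
Among 10, 6, 6, 4, 15, the best is 15 at E. Subgame-perfect outcome: (E, L) with payoffs (15, 5).
For the simultaneous game, intersect best replies.
Player 1's best replies: L→E; R→A.
Player 2's best replies: A→L; B→L; C→R; D→R; E→L.
The unique mutual best reply is (E, L), giving (15, 5).
Sequential outcome (E, L) coincides with the Nash profile (E, L).

yes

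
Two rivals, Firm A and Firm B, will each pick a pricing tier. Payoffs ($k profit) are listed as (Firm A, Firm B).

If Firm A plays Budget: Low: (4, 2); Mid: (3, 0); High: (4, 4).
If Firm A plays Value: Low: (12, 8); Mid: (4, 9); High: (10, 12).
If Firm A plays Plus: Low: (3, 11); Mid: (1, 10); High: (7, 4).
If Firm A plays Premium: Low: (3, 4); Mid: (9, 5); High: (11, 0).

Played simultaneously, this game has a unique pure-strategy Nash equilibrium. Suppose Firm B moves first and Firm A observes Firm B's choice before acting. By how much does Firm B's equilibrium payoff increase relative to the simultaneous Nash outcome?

3

Solve by backward induction (Firm B leads).
- Low → Firm A plays Value (best of 4, 12, 3, 3); Firm B gets 8.
- Mid → Firm A plays Premium (best of 3, 4, 1, 9); Firm B gets 5.
- High → Firm A plays Premium (best of 4, 10, 7, 11); Firm B gets 0.
Among 8, 5, 0, the best is 8 at Low. Subgame-perfect outcome: (Value, Low) with payoffs (12, 8).
Now find the simultaneous Nash equilibrium.
Firm A's best replies: Low→Value; Mid→Premium; High→Premium.
Firm B's best replies: Budget→High; Value→High; Plus→Low; Premium→Mid.
The unique mutual best reply is (Premium, Mid), giving (9, 5).
Firm B's commitment gain: 8 − 5 = 3.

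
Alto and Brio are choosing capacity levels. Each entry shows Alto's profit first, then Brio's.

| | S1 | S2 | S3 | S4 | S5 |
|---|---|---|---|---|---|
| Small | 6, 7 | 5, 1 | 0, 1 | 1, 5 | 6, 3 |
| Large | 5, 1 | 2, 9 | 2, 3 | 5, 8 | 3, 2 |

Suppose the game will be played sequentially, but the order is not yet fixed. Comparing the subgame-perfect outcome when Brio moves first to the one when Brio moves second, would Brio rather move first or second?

If Alto leads: Brio's best replies are Small→S1, Large→S2; Alto's induced payoffs 6, 2; outcome (Small, S1), payoffs (6, 7).
If Brio leads: Alto's best replies are S1→Small, S2→Small, S3→Large, S4→Large, S5→Small; Brio's induced payoffs 7, 1, 3, 8, 3; outcome (Large, S4), payoffs (5, 8).
Brio gets 8 moving first and 7 moving second, so Brio prefers to move first.

first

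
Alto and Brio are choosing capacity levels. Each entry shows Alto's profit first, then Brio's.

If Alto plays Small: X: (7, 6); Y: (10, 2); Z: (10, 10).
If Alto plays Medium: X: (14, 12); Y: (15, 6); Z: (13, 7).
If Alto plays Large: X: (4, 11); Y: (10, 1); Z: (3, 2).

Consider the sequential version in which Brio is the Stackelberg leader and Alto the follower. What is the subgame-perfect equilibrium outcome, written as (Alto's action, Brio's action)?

(Medium, X)

Solve by backward induction (Brio leads).
- X → Alto plays Medium (best of 7, 14, 4); Brio gets 12.
- Y → Alto plays Medium (best of 10, 15, 10); Brio gets 6.
- Z → Alto plays Medium (best of 10, 13, 3); Brio gets 7.
Maximizing over 12, 6, 7, Brio chooses X. Subgame-perfect outcome: (Medium, X) with payoffs (14, 12).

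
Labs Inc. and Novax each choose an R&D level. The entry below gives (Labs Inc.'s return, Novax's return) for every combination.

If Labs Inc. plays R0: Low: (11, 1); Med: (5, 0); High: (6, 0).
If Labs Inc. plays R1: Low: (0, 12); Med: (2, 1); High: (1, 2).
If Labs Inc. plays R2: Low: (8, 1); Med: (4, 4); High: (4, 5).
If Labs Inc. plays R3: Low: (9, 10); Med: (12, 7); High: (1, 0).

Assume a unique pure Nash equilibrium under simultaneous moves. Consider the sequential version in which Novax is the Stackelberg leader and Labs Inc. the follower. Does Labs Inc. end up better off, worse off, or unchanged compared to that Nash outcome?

better off

Work backward from Labs Inc.'s decision.
- Low: BR = R0, leader payoff 1.
- Med: BR = R3, leader payoff 7.
- High: BR = R0, leader payoff 0.
Among 1, 7, 0, the best is 7 at Med. Subgame-perfect outcome: (R3, Med) with payoffs (12, 7).
Now find the simultaneous Nash equilibrium.
Labs Inc.'s best replies: Low→R0; Med→R3; High→R0.
Novax's best replies: R0→Low; R1→Low; R2→High; R3→Low.
The unique mutual best reply is (R0, Low), giving (11, 1).
Labs Inc. earns 12 sequentially versus 11 at the Nash outcome: better off.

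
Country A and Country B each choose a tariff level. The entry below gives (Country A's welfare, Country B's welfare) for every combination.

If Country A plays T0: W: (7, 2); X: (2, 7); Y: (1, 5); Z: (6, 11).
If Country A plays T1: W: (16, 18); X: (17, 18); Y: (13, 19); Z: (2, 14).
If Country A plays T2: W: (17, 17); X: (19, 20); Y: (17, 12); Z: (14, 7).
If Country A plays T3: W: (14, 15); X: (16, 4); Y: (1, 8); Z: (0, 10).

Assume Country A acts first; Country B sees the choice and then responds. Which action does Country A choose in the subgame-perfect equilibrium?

T2

Country B best-responds to each possible Country A move:
- T0: Country B compares 2, 7, 5, 11 and picks Z; Country A would get 6.
- T1: Country B compares 18, 18, 19, 14 and picks Y; Country A would get 13.
- T2: Country B compares 17, 20, 12, 7 and picks X; Country A would get 19.
- T3: Country B compares 15, 4, 8, 10 and picks W; Country A would get 14.
Country A's induced payoffs are 6, 13, 19, 14, so Country A commits to T2. Subgame-perfect outcome: (T2, X) with payoffs (19, 20).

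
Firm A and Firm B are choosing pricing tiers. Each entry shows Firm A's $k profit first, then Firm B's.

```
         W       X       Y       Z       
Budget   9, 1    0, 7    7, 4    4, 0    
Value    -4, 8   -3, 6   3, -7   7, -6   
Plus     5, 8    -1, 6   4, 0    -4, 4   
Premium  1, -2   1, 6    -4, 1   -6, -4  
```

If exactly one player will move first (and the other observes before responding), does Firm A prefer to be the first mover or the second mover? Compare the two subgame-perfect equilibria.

first

If Firm A leads: Firm B's best replies are Budget→X, Value→W, Plus→W, Premium→X; Firm A's induced payoffs 0, -4, 5, 1; outcome (Plus, W), payoffs (5, 8).
If Firm B leads: Firm A's best replies are W→Budget, X→Premium, Y→Budget, Z→Value; Firm B's induced payoffs 1, 6, 4, -6; outcome (Premium, X), payoffs (1, 6).
Firm A gets 5 moving first and 1 moving second, so Firm A prefers to move first.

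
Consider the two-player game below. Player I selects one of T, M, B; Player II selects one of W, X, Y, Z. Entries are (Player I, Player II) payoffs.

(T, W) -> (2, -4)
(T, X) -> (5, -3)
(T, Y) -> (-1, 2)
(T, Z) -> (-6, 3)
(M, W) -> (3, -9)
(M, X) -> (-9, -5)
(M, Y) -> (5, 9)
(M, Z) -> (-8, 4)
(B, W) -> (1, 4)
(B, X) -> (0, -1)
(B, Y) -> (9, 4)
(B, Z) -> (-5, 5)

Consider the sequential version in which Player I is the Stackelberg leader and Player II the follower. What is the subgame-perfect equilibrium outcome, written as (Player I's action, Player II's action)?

(M, Y)

Player II best-responds to each possible Player I move:
- T → Player II plays Z (best of -4, -3, 2, 3); Player I gets -6.
- M → Player II plays Y (best of -9, -5, 9, 4); Player I gets 5.
- B → Player II plays Z (best of 4, -1, 4, 5); Player I gets -5.
Player I's induced payoffs are -6, 5, -5, so Player I commits to M. Subgame-perfect outcome: (M, Y) with payoffs (5, 9).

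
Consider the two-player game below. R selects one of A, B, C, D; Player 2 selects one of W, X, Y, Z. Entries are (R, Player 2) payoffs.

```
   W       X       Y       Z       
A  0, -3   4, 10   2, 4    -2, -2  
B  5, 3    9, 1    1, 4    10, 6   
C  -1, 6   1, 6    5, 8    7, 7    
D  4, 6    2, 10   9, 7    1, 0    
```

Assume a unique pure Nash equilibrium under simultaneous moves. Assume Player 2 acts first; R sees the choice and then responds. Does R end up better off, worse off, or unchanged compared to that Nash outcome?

worse off

R best-responds to each possible Player 2 move:
- W: R compares 0, 5, -1, 4 and picks B; Player 2 would get 3.
- X: R compares 4, 9, 1, 2 and picks B; Player 2 would get 1.
- Y: R compares 2, 1, 5, 9 and picks D; Player 2 would get 7.
- Z: R compares -2, 10, 7, 1 and picks B; Player 2 would get 6.
Player 2's induced payoffs are 3, 1, 7, 6, so Player 2 commits to Y. Subgame-perfect outcome: (D, Y) with payoffs (9, 7).
Now find the simultaneous Nash equilibrium.
R's best replies: W→B; X→B; Y→D; Z→B.
Player 2's best replies: A→X; B→Z; C→Y; D→X.
The unique mutual best reply is (B, Z), giving (10, 6).
R earns 9 sequentially versus 10 at the Nash outcome: worse off.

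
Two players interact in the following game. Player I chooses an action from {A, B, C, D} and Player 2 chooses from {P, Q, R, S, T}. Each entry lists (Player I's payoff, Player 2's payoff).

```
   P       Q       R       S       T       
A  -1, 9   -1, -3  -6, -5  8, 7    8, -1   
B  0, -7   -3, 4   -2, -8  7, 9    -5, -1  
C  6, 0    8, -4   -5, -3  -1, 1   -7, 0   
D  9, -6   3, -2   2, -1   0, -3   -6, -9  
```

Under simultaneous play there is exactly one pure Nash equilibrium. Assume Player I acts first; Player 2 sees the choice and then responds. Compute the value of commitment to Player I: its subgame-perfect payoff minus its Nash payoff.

5

Backward induction with Player I moving first.
- A: Player 2 compares 9, -3, -5, 7, -1 and picks P; Player I would get -1.
- B: Player 2 compares -7, 4, -8, 9, -1 and picks S; Player I would get 7.
- C: Player 2 compares 0, -4, -3, 1, 0 and picks S; Player I would get -1.
- D: Player 2 compares -6, -2, -1, -3, -9 and picks R; Player I would get 2.
Player I's induced payoffs are -1, 7, -1, 2, so Player I commits to B. Subgame-perfect outcome: (B, S) with payoffs (7, 9).
For the simultaneous game, intersect best replies.
Player I's best replies: P→D; Q→C; R→D; S→A; T→A.
Player 2's best replies: A→P; B→S; C→S; D→R.
The unique mutual best reply is (D, R), giving (2, -1).
Player I's commitment gain: 7 − 2 = 5.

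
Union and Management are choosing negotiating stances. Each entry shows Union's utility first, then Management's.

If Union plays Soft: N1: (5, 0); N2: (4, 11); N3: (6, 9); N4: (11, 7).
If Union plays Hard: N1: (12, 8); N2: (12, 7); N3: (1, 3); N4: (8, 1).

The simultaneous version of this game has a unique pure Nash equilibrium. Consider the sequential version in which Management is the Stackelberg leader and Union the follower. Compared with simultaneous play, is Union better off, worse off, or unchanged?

Solve by backward induction (Management leads).
- N1 → Union plays Hard (best of 5, 12); Management gets 8.
- N2 → Union plays Hard (best of 4, 12); Management gets 7.
- N3 → Union plays Soft (best of 6, 1); Management gets 9.
- N4 → Union plays Soft (best of 11, 8); Management gets 7.
Maximizing over 8, 7, 9, 7, Management chooses N3. Subgame-perfect outcome: (Soft, N3) with payoffs (6, 9).
For the simultaneous game, intersect best replies.
Union's best replies: N1→Hard; N2→Hard; N3→Soft; N4→Soft.
Management's best replies: Soft→N2; Hard→N1.
The unique mutual best reply is (Hard, N1), giving (12, 8).
Union earns 6 sequentially versus 12 at the Nash outcome: worse off.

worse off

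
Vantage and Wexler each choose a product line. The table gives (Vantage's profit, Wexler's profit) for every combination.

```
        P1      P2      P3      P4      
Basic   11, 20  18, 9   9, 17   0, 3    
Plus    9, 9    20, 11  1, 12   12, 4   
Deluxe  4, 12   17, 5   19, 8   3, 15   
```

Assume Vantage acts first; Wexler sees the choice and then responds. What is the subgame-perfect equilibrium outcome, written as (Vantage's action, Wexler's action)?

Backward induction with Vantage moving first.
- Basic → Wexler plays P1 (best of 20, 9, 17, 3); Vantage gets 11.
- Plus → Wexler plays P3 (best of 9, 11, 12, 4); Vantage gets 1.
- Deluxe → Wexler plays P4 (best of 12, 5, 8, 15); Vantage gets 3.
Maximizing over 11, 1, 3, Vantage chooses Basic. Subgame-perfect outcome: (Basic, P1) with payoffs (11, 20).

(Basic, P1)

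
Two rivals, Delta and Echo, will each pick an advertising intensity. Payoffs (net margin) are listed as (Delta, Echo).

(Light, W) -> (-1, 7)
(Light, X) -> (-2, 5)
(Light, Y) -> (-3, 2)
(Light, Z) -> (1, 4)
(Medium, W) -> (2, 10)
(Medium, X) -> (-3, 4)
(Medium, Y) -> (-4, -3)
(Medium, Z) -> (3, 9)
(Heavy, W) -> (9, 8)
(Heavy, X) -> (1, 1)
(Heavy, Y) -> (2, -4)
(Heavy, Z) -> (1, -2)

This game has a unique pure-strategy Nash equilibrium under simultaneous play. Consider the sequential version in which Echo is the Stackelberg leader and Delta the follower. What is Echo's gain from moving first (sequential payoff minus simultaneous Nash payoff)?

1

Solve by backward induction (Echo leads).
- W: BR = Heavy, leader payoff 8.
- X: BR = Heavy, leader payoff 1.
- Y: BR = Heavy, leader payoff -4.
- Z: BR = Medium, leader payoff 9.
Maximizing over 8, 1, -4, 9, Echo chooses Z. Subgame-perfect outcome: (Medium, Z) with payoffs (3, 9).
Under simultaneous play:
Delta's best replies: W→Heavy; X→Heavy; Y→Heavy; Z→Medium.
Echo's best replies: Light→W; Medium→W; Heavy→W.
The unique mutual best reply is (Heavy, W), giving (9, 8).
Echo's commitment gain: 9 − 8 = 1.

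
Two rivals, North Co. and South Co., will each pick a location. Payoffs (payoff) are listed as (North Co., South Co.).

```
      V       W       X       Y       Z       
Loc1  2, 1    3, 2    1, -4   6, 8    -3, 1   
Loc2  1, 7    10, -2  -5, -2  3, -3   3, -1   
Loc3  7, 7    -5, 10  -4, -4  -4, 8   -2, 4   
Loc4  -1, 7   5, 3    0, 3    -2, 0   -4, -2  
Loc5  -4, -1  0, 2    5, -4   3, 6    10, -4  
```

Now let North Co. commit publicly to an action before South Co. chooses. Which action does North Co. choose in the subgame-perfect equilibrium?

Loc1

Solve by backward induction (North Co. leads).
- Loc1: BR = Y, leader payoff 6.
- Loc2: BR = V, leader payoff 1.
- Loc3: BR = W, leader payoff -5.
- Loc4: BR = V, leader payoff -1.
- Loc5: BR = Y, leader payoff 3.
North Co.'s induced payoffs are 6, 1, -5, -1, 3, so North Co. commits to Loc1. Subgame-perfect outcome: (Loc1, Y) with payoffs (6, 8).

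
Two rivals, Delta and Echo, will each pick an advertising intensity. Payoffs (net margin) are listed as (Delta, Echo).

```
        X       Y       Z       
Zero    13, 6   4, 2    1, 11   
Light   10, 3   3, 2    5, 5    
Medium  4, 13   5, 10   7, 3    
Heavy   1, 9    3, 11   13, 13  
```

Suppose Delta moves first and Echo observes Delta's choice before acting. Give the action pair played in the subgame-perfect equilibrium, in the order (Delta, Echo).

(Heavy, Z)

Solve by backward induction (Delta leads).
- Zero: BR = Z, leader payoff 1.
- Light: BR = Z, leader payoff 5.
- Medium: BR = X, leader payoff 4.
- Heavy: BR = Z, leader payoff 13.
Maximizing over 1, 5, 4, 13, Delta chooses Heavy. Subgame-perfect outcome: (Heavy, Z) with payoffs (13, 13).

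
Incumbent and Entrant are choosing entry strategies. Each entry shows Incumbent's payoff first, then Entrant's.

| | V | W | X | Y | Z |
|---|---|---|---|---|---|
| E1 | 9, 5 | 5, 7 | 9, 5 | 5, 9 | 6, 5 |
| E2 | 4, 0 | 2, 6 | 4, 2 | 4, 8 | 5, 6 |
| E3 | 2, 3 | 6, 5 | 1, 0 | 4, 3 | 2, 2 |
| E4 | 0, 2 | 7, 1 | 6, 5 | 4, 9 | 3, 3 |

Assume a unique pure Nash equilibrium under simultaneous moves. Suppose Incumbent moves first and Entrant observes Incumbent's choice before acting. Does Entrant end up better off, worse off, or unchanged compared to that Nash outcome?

worse off

Entrant best-responds to each possible Incumbent move:
- E1: BR = Y, leader payoff 5.
- E2: BR = Y, leader payoff 4.
- E3: BR = W, leader payoff 6.
- E4: BR = Y, leader payoff 4.
Among 5, 4, 6, 4, the best is 6 at E3. Subgame-perfect outcome: (E3, W) with payoffs (6, 5).
Under simultaneous play:
Incumbent's best replies: V→E1; W→E4; X→E1; Y→E1; Z→E1.
Entrant's best replies: E1→Y; E2→Y; E3→W; E4→Y.
The unique mutual best reply is (E1, Y), giving (5, 9).
Entrant earns 5 sequentially versus 9 at the Nash outcome: worse off.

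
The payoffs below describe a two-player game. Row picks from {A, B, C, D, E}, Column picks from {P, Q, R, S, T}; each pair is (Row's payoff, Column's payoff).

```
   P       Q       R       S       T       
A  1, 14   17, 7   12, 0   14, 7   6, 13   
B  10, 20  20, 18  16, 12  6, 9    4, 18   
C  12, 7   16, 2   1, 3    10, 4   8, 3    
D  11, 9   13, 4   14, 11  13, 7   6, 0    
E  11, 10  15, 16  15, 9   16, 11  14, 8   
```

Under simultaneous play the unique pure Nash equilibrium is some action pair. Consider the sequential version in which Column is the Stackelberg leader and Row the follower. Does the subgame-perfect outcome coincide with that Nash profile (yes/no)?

no

Backward induction with Column moving first.
- P: Row compares 1, 10, 12, 11, 11 and picks C; Column would get 7.
- Q: Row compares 17, 20, 16, 13, 15 and picks B; Column would get 18.
- R: Row compares 12, 16, 1, 14, 15 and picks B; Column would get 12.
- S: Row compares 14, 6, 10, 13, 16 and picks E; Column would get 11.
- T: Row compares 6, 4, 8, 6, 14 and picks E; Column would get 8.
Maximizing over 7, 18, 12, 11, 8, Column chooses Q. Subgame-perfect outcome: (B, Q) with payoffs (20, 18).
For the simultaneous game, intersect best replies.
Row's best replies: P→C; Q→B; R→B; S→E; T→E.
Column's best replies: A→P; B→P; C→P; D→R; E→Q.
Only (C, P) has each player best-responding; Nash payoffs (12, 7).
Sequential outcome (B, Q) differs from the Nash profile (C, P).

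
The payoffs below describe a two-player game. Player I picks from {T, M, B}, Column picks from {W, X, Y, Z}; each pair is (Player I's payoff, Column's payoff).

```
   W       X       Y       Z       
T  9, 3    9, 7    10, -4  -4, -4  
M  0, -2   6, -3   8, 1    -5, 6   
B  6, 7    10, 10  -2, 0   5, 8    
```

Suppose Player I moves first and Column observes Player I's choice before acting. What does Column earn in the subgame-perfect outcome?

Column best-responds to each possible Player I move:
- T → Column plays X (best of 3, 7, -4, -4); Player I gets 9.
- M → Column plays Z (best of -2, -3, 1, 6); Player I gets -5.
- B → Column plays X (best of 7, 10, 0, 8); Player I gets 10.
Maximizing over 9, -5, 10, Player I chooses B. Subgame-perfect outcome: (B, X) with payoffs (10, 10).

10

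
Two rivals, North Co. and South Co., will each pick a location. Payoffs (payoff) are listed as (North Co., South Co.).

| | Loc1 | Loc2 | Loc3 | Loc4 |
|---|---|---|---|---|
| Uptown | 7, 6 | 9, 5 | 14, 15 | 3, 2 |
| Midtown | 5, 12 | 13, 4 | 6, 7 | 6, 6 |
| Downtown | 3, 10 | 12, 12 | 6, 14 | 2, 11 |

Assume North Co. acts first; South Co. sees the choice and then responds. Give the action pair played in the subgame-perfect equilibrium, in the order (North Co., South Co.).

Backward induction with North Co. moving first.
- Uptown: BR = Loc3, leader payoff 14.
- Midtown: BR = Loc1, leader payoff 5.
- Downtown: BR = Loc3, leader payoff 6.
North Co.'s induced payoffs are 14, 5, 6, so North Co. commits to Uptown. Subgame-perfect outcome: (Uptown, Loc3) with payoffs (14, 15).

(Uptown, Loc3)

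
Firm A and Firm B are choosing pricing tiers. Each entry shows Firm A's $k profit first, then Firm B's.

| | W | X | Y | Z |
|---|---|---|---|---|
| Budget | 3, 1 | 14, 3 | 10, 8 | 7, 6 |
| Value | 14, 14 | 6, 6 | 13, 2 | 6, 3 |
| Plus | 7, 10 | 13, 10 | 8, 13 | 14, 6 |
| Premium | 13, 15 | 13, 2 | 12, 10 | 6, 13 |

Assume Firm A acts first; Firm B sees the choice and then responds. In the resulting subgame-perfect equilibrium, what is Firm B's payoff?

Backward induction with Firm A moving first.
- Budget: Firm B compares 1, 3, 8, 6 and picks Y; Firm A would get 10.
- Value: Firm B compares 14, 6, 2, 3 and picks W; Firm A would get 14.
- Plus: Firm B compares 10, 10, 13, 6 and picks Y; Firm A would get 8.
- Premium: Firm B compares 15, 2, 10, 13 and picks W; Firm A would get 13.
Maximizing over 10, 14, 8, 13, Firm A chooses Value. Subgame-perfect outcome: (Value, W) with payoffs (14, 14).

14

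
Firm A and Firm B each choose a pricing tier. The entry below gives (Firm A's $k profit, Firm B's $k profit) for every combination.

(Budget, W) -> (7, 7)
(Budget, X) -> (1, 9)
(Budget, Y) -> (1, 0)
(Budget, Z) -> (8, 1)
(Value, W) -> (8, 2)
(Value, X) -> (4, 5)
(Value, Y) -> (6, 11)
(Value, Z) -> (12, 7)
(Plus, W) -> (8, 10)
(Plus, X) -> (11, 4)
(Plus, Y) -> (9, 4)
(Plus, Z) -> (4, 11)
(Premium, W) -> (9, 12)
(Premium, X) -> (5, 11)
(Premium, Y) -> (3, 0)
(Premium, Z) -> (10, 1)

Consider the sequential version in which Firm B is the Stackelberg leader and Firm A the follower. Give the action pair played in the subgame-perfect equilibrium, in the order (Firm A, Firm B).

(Premium, W)

Backward induction with Firm B moving first.
- W → Firm A plays Premium (best of 7, 8, 8, 9); Firm B gets 12.
- X → Firm A plays Plus (best of 1, 4, 11, 5); Firm B gets 4.
- Y → Firm A plays Plus (best of 1, 6, 9, 3); Firm B gets 4.
- Z → Firm A plays Value (best of 8, 12, 4, 10); Firm B gets 7.
Maximizing over 12, 4, 4, 7, Firm B chooses W. Subgame-perfect outcome: (Premium, W) with payoffs (9, 12).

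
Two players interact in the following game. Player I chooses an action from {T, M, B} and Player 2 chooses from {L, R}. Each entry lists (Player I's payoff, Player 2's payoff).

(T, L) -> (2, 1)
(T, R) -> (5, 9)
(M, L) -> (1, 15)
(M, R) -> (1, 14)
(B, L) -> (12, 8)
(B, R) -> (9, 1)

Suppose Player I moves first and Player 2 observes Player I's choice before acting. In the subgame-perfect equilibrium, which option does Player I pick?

Player 2 best-responds to each possible Player I move:
- T → Player 2 plays R (best of 1, 9); Player I gets 5.
- M → Player 2 plays L (best of 15, 14); Player I gets 1.
- B → Player 2 plays L (best of 8, 1); Player I gets 12.
Among 5, 1, 12, the best is 12 at B. Subgame-perfect outcome: (B, L) with payoffs (12, 8).

B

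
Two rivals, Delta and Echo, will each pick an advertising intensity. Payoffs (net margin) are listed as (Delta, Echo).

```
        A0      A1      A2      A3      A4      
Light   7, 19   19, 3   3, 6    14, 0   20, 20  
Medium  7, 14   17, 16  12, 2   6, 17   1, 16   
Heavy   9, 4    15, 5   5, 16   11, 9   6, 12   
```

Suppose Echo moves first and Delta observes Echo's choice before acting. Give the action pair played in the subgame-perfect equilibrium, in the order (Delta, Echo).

(Light, A4)

Backward induction with Echo moving first.
- A0: BR = Heavy, leader payoff 4.
- A1: BR = Light, leader payoff 3.
- A2: BR = Medium, leader payoff 2.
- A3: BR = Light, leader payoff 0.
- A4: BR = Light, leader payoff 20.
Maximizing over 4, 3, 2, 0, 20, Echo chooses A4. Subgame-perfect outcome: (Light, A4) with payoffs (20, 20).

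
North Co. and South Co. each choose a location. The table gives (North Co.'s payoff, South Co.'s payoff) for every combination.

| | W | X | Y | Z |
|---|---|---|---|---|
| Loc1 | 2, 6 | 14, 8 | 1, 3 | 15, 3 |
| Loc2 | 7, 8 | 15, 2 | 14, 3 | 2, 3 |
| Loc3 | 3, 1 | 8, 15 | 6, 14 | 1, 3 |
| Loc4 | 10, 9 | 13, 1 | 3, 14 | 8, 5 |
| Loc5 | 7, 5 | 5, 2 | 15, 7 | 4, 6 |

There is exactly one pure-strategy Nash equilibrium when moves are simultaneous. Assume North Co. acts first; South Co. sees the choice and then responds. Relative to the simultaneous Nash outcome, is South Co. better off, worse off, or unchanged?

Work backward from South Co.'s decision.
- Loc1 → South Co. plays X (best of 6, 8, 3, 3); North Co. gets 14.
- Loc2 → South Co. plays W (best of 8, 2, 3, 3); North Co. gets 7.
- Loc3 → South Co. plays X (best of 1, 15, 14, 3); North Co. gets 8.
- Loc4 → South Co. plays Y (best of 9, 1, 14, 5); North Co. gets 3.
- Loc5 → South Co. plays Y (best of 5, 2, 7, 6); North Co. gets 15.
North Co.'s induced payoffs are 14, 7, 8, 3, 15, so North Co. commits to Loc5. Subgame-perfect outcome: (Loc5, Y) with payoffs (15, 7).
Now find the simultaneous Nash equilibrium.
North Co.'s best replies: W→Loc4; X→Loc2; Y→Loc5; Z→Loc1.
South Co.'s best replies: Loc1→X; Loc2→W; Loc3→X; Loc4→Y; Loc5→Y.
The unique mutual best reply is (Loc5, Y), giving (15, 7).
South Co. earns 7 sequentially versus 7 at the Nash outcome: unchanged.

unchanged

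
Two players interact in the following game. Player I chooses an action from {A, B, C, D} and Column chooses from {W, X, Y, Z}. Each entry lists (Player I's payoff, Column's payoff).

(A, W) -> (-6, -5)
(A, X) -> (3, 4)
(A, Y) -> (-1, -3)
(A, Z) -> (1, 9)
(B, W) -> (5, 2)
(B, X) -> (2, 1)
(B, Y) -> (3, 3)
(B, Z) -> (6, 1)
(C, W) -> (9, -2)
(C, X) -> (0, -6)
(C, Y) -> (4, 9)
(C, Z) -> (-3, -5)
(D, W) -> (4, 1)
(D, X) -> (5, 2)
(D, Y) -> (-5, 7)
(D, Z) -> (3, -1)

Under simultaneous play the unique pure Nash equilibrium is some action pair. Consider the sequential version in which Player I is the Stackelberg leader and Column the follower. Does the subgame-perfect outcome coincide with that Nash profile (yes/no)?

yes

Solve by backward induction (Player I leads).
- A: Column compares -5, 4, -3, 9 and picks Z; Player I would get 1.
- B: Column compares 2, 1, 3, 1 and picks Y; Player I would get 3.
- C: Column compares -2, -6, 9, -5 and picks Y; Player I would get 4.
- D: Column compares 1, 2, 7, -1 and picks Y; Player I would get -5.
Among 1, 3, 4, -5, the best is 4 at C. Subgame-perfect outcome: (C, Y) with payoffs (4, 9).
Now find the simultaneous Nash equilibrium.
Player I's best replies: W→C; X→D; Y→C; Z→B.
Column's best replies: A→Z; B→Y; C→Y; D→Y.
The unique mutual best reply is (C, Y), giving (4, 9).
Sequential outcome (C, Y) coincides with the Nash profile (C, Y).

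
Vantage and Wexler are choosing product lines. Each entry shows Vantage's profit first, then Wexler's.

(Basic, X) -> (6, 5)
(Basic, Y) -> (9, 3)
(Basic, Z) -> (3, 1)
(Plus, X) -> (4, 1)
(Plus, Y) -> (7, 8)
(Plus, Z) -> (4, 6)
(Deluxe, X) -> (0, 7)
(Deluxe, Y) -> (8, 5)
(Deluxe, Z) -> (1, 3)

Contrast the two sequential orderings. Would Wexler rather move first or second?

second

If Vantage leads: Wexler's best replies are Basic→X, Plus→Y, Deluxe→X; Vantage's induced payoffs 6, 7, 0; outcome (Plus, Y), payoffs (7, 8).
If Wexler leads: Vantage's best replies are X→Basic, Y→Basic, Z→Plus; Wexler's induced payoffs 5, 3, 6; outcome (Plus, Z), payoffs (4, 6).
Wexler gets 6 moving first and 8 moving second, so Wexler prefers to move second.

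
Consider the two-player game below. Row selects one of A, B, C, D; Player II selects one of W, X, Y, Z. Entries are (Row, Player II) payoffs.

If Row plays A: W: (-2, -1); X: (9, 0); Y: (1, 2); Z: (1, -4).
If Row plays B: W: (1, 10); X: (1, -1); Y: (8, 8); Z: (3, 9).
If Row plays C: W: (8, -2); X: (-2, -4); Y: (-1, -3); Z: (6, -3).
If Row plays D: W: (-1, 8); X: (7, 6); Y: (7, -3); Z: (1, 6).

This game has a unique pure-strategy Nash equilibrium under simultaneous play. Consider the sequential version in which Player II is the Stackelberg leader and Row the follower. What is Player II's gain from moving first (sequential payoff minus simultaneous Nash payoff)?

Solve by backward induction (Player II leads).
- W → Row plays C (best of -2, 1, 8, -1); Player II gets -2.
- X → Row plays A (best of 9, 1, -2, 7); Player II gets 0.
- Y → Row plays B (best of 1, 8, -1, 7); Player II gets 8.
- Z → Row plays C (best of 1, 3, 6, 1); Player II gets -3.
Maximizing over -2, 0, 8, -3, Player II chooses Y. Subgame-perfect outcome: (B, Y) with payoffs (8, 8).
For the simultaneous game, intersect best replies.
Row's best replies: W→C; X→A; Y→B; Z→C.
Player II's best replies: A→Y; B→W; C→W; D→W.
The unique mutual best reply is (C, W), giving (8, -2).
Player II's commitment gain: 8 − -2 = 10.

10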